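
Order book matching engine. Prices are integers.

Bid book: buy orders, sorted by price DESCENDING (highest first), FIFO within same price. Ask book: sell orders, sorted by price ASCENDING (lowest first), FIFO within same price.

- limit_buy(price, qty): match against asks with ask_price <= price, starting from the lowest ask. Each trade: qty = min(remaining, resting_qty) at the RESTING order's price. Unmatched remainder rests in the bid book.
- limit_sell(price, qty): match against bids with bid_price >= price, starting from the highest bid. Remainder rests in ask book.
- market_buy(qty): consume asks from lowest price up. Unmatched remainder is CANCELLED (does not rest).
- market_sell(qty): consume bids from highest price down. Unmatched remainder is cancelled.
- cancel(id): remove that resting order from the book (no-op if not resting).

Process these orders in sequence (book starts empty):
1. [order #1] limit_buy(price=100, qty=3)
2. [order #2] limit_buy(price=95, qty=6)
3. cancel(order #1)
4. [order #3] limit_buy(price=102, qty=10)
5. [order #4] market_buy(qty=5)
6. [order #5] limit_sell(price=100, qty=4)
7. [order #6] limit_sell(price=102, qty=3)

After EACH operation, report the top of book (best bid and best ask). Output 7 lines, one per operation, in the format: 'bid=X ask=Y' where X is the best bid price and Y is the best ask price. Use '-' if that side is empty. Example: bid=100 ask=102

Answer: bid=100 ask=-
bid=100 ask=-
bid=95 ask=-
bid=102 ask=-
bid=102 ask=-
bid=102 ask=-
bid=102 ask=-

Derivation:
After op 1 [order #1] limit_buy(price=100, qty=3): fills=none; bids=[#1:3@100] asks=[-]
After op 2 [order #2] limit_buy(price=95, qty=6): fills=none; bids=[#1:3@100 #2:6@95] asks=[-]
After op 3 cancel(order #1): fills=none; bids=[#2:6@95] asks=[-]
After op 4 [order #3] limit_buy(price=102, qty=10): fills=none; bids=[#3:10@102 #2:6@95] asks=[-]
After op 5 [order #4] market_buy(qty=5): fills=none; bids=[#3:10@102 #2:6@95] asks=[-]
After op 6 [order #5] limit_sell(price=100, qty=4): fills=#3x#5:4@102; bids=[#3:6@102 #2:6@95] asks=[-]
After op 7 [order #6] limit_sell(price=102, qty=3): fills=#3x#6:3@102; bids=[#3:3@102 #2:6@95] asks=[-]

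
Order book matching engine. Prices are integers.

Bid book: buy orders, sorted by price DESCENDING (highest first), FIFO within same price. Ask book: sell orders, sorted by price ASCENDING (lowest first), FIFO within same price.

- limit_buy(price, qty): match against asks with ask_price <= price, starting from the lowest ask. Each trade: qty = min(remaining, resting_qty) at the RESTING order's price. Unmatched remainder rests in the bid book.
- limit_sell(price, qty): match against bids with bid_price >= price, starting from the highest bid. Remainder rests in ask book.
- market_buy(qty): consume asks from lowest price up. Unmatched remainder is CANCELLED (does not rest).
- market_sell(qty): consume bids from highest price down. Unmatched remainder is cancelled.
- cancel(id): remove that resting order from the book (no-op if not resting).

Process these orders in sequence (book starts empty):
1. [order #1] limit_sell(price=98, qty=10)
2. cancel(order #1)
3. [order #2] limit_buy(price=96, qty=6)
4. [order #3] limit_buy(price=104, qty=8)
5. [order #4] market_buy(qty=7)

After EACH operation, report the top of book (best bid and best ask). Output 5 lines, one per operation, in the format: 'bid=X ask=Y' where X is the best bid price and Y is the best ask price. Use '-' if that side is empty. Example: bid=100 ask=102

Answer: bid=- ask=98
bid=- ask=-
bid=96 ask=-
bid=104 ask=-
bid=104 ask=-

Derivation:
After op 1 [order #1] limit_sell(price=98, qty=10): fills=none; bids=[-] asks=[#1:10@98]
After op 2 cancel(order #1): fills=none; bids=[-] asks=[-]
After op 3 [order #2] limit_buy(price=96, qty=6): fills=none; bids=[#2:6@96] asks=[-]
After op 4 [order #3] limit_buy(price=104, qty=8): fills=none; bids=[#3:8@104 #2:6@96] asks=[-]
After op 5 [order #4] market_buy(qty=7): fills=none; bids=[#3:8@104 #2:6@96] asks=[-]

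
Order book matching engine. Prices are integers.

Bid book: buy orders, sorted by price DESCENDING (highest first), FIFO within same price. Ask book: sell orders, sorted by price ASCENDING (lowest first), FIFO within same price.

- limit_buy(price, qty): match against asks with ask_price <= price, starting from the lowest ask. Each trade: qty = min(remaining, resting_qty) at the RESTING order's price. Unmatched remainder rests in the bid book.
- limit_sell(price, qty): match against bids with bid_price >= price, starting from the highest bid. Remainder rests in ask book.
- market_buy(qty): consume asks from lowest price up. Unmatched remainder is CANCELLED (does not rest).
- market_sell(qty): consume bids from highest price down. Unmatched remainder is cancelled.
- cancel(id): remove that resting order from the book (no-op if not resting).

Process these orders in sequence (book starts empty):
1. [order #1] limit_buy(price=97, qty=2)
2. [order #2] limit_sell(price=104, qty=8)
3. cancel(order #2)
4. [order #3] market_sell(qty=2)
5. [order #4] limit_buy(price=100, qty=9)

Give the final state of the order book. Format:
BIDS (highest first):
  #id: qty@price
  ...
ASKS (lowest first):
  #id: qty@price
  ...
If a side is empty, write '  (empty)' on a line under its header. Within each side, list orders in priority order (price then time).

Answer: BIDS (highest first):
  #4: 9@100
ASKS (lowest first):
  (empty)

Derivation:
After op 1 [order #1] limit_buy(price=97, qty=2): fills=none; bids=[#1:2@97] asks=[-]
After op 2 [order #2] limit_sell(price=104, qty=8): fills=none; bids=[#1:2@97] asks=[#2:8@104]
After op 3 cancel(order #2): fills=none; bids=[#1:2@97] asks=[-]
After op 4 [order #3] market_sell(qty=2): fills=#1x#3:2@97; bids=[-] asks=[-]
After op 5 [order #4] limit_buy(price=100, qty=9): fills=none; bids=[#4:9@100] asks=[-]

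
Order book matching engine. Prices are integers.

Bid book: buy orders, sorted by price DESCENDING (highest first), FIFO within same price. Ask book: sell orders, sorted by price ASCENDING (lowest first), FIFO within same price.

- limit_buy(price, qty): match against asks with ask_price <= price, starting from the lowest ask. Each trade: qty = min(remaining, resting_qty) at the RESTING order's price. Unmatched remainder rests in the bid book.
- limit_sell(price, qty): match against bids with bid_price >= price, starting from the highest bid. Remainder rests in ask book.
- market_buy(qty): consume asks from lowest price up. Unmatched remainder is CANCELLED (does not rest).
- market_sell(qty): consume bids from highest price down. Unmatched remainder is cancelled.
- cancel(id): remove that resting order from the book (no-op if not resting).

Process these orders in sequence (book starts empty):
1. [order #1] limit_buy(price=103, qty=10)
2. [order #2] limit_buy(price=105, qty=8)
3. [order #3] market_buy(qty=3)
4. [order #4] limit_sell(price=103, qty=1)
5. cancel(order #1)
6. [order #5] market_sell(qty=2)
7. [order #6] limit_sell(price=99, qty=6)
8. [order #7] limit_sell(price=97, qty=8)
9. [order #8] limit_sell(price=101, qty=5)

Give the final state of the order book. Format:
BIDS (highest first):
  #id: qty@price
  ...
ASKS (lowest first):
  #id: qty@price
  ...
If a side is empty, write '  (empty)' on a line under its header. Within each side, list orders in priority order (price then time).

After op 1 [order #1] limit_buy(price=103, qty=10): fills=none; bids=[#1:10@103] asks=[-]
After op 2 [order #2] limit_buy(price=105, qty=8): fills=none; bids=[#2:8@105 #1:10@103] asks=[-]
After op 3 [order #3] market_buy(qty=3): fills=none; bids=[#2:8@105 #1:10@103] asks=[-]
After op 4 [order #4] limit_sell(price=103, qty=1): fills=#2x#4:1@105; bids=[#2:7@105 #1:10@103] asks=[-]
After op 5 cancel(order #1): fills=none; bids=[#2:7@105] asks=[-]
After op 6 [order #5] market_sell(qty=2): fills=#2x#5:2@105; bids=[#2:5@105] asks=[-]
After op 7 [order #6] limit_sell(price=99, qty=6): fills=#2x#6:5@105; bids=[-] asks=[#6:1@99]
After op 8 [order #7] limit_sell(price=97, qty=8): fills=none; bids=[-] asks=[#7:8@97 #6:1@99]
After op 9 [order #8] limit_sell(price=101, qty=5): fills=none; bids=[-] asks=[#7:8@97 #6:1@99 #8:5@101]

Answer: BIDS (highest first):
  (empty)
ASKS (lowest first):
  #7: 8@97
  #6: 1@99
  #8: 5@101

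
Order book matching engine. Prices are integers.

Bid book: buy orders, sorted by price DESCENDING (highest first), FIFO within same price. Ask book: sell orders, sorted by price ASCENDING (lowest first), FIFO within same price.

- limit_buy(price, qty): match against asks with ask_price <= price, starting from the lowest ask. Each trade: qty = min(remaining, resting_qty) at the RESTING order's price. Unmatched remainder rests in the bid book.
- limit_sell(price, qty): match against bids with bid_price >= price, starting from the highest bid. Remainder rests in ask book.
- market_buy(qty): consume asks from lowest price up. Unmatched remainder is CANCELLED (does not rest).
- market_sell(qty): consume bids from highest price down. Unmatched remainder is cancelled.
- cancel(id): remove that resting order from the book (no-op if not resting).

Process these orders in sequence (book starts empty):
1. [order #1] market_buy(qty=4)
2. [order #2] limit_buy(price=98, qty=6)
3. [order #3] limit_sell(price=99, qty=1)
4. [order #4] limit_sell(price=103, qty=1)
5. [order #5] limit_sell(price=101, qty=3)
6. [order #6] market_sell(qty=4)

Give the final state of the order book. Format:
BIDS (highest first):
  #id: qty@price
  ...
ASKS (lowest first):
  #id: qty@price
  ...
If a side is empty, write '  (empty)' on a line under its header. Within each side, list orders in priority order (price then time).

After op 1 [order #1] market_buy(qty=4): fills=none; bids=[-] asks=[-]
After op 2 [order #2] limit_buy(price=98, qty=6): fills=none; bids=[#2:6@98] asks=[-]
After op 3 [order #3] limit_sell(price=99, qty=1): fills=none; bids=[#2:6@98] asks=[#3:1@99]
After op 4 [order #4] limit_sell(price=103, qty=1): fills=none; bids=[#2:6@98] asks=[#3:1@99 #4:1@103]
After op 5 [order #5] limit_sell(price=101, qty=3): fills=none; bids=[#2:6@98] asks=[#3:1@99 #5:3@101 #4:1@103]
After op 6 [order #6] market_sell(qty=4): fills=#2x#6:4@98; bids=[#2:2@98] asks=[#3:1@99 #5:3@101 #4:1@103]

Answer: BIDS (highest first):
  #2: 2@98
ASKS (lowest first):
  #3: 1@99
  #5: 3@101
  #4: 1@103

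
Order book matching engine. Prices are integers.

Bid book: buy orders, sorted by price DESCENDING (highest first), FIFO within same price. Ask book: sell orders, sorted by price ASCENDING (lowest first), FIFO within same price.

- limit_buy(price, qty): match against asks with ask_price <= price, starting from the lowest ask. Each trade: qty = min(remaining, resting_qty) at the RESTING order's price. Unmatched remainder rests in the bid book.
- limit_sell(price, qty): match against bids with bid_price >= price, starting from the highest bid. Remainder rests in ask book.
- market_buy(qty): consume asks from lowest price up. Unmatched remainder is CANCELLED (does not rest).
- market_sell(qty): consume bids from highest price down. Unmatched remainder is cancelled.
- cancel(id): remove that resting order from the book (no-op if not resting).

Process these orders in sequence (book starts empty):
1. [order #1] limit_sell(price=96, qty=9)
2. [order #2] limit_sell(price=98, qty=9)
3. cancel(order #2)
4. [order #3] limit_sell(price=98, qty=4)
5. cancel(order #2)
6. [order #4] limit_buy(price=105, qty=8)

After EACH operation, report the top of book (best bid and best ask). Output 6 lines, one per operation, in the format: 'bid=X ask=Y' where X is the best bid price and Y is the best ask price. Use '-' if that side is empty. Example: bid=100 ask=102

After op 1 [order #1] limit_sell(price=96, qty=9): fills=none; bids=[-] asks=[#1:9@96]
After op 2 [order #2] limit_sell(price=98, qty=9): fills=none; bids=[-] asks=[#1:9@96 #2:9@98]
After op 3 cancel(order #2): fills=none; bids=[-] asks=[#1:9@96]
After op 4 [order #3] limit_sell(price=98, qty=4): fills=none; bids=[-] asks=[#1:9@96 #3:4@98]
After op 5 cancel(order #2): fills=none; bids=[-] asks=[#1:9@96 #3:4@98]
After op 6 [order #4] limit_buy(price=105, qty=8): fills=#4x#1:8@96; bids=[-] asks=[#1:1@96 #3:4@98]

Answer: bid=- ask=96
bid=- ask=96
bid=- ask=96
bid=- ask=96
bid=- ask=96
bid=- ask=96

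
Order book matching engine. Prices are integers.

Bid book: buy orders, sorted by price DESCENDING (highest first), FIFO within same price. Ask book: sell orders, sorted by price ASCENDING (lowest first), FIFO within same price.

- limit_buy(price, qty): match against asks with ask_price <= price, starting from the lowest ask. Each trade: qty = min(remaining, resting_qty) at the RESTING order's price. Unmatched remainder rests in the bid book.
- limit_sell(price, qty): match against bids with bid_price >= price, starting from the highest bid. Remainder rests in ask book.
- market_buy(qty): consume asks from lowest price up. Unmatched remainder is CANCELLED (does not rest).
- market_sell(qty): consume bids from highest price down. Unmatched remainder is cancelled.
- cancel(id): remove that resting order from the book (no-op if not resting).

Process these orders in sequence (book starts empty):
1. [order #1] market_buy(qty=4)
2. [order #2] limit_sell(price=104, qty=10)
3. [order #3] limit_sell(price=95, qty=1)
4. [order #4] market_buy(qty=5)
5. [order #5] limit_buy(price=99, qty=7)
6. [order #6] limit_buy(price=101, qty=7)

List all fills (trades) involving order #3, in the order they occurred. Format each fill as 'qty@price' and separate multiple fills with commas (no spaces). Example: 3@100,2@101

After op 1 [order #1] market_buy(qty=4): fills=none; bids=[-] asks=[-]
After op 2 [order #2] limit_sell(price=104, qty=10): fills=none; bids=[-] asks=[#2:10@104]
After op 3 [order #3] limit_sell(price=95, qty=1): fills=none; bids=[-] asks=[#3:1@95 #2:10@104]
After op 4 [order #4] market_buy(qty=5): fills=#4x#3:1@95 #4x#2:4@104; bids=[-] asks=[#2:6@104]
After op 5 [order #5] limit_buy(price=99, qty=7): fills=none; bids=[#5:7@99] asks=[#2:6@104]
After op 6 [order #6] limit_buy(price=101, qty=7): fills=none; bids=[#6:7@101 #5:7@99] asks=[#2:6@104]

Answer: 1@95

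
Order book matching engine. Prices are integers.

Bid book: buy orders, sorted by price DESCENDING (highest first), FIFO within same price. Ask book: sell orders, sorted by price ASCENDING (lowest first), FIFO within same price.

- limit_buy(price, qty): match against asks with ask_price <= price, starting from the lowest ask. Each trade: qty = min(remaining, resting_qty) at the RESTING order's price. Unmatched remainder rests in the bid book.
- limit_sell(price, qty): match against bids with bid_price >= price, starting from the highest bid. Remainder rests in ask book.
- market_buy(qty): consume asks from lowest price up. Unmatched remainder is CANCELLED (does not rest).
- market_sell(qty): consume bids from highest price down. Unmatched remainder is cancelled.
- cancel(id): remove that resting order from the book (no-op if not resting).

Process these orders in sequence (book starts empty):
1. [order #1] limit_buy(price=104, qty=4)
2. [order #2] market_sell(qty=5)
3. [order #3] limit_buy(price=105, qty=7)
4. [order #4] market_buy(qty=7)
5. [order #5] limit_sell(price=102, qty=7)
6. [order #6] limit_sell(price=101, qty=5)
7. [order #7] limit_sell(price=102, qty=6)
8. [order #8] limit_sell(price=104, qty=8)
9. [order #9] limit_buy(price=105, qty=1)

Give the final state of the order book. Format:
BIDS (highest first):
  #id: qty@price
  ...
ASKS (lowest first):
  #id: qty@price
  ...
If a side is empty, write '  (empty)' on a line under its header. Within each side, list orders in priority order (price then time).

After op 1 [order #1] limit_buy(price=104, qty=4): fills=none; bids=[#1:4@104] asks=[-]
After op 2 [order #2] market_sell(qty=5): fills=#1x#2:4@104; bids=[-] asks=[-]
After op 3 [order #3] limit_buy(price=105, qty=7): fills=none; bids=[#3:7@105] asks=[-]
After op 4 [order #4] market_buy(qty=7): fills=none; bids=[#3:7@105] asks=[-]
After op 5 [order #5] limit_sell(price=102, qty=7): fills=#3x#5:7@105; bids=[-] asks=[-]
After op 6 [order #6] limit_sell(price=101, qty=5): fills=none; bids=[-] asks=[#6:5@101]
After op 7 [order #7] limit_sell(price=102, qty=6): fills=none; bids=[-] asks=[#6:5@101 #7:6@102]
After op 8 [order #8] limit_sell(price=104, qty=8): fills=none; bids=[-] asks=[#6:5@101 #7:6@102 #8:8@104]
After op 9 [order #9] limit_buy(price=105, qty=1): fills=#9x#6:1@101; bids=[-] asks=[#6:4@101 #7:6@102 #8:8@104]

Answer: BIDS (highest first):
  (empty)
ASKS (lowest first):
  #6: 4@101
  #7: 6@102
  #8: 8@104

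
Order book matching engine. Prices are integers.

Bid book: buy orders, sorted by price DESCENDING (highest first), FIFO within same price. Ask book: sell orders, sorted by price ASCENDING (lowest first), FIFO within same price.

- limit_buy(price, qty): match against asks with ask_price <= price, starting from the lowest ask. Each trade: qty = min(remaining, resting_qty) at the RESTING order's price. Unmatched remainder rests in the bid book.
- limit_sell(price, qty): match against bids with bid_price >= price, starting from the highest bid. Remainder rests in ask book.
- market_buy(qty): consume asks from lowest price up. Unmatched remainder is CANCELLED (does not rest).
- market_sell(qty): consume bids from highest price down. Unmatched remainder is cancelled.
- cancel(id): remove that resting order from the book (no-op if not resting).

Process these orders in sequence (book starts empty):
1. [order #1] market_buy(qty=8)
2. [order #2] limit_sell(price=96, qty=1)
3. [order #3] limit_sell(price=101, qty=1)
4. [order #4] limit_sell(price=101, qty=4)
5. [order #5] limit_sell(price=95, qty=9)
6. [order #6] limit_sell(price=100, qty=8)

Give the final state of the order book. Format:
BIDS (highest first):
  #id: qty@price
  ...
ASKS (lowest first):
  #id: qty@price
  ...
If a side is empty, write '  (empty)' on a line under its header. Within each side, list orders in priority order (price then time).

Answer: BIDS (highest first):
  (empty)
ASKS (lowest first):
  #5: 9@95
  #2: 1@96
  #6: 8@100
  #3: 1@101
  #4: 4@101

Derivation:
After op 1 [order #1] market_buy(qty=8): fills=none; bids=[-] asks=[-]
After op 2 [order #2] limit_sell(price=96, qty=1): fills=none; bids=[-] asks=[#2:1@96]
After op 3 [order #3] limit_sell(price=101, qty=1): fills=none; bids=[-] asks=[#2:1@96 #3:1@101]
After op 4 [order #4] limit_sell(price=101, qty=4): fills=none; bids=[-] asks=[#2:1@96 #3:1@101 #4:4@101]
After op 5 [order #5] limit_sell(price=95, qty=9): fills=none; bids=[-] asks=[#5:9@95 #2:1@96 #3:1@101 #4:4@101]
After op 6 [order #6] limit_sell(price=100, qty=8): fills=none; bids=[-] asks=[#5:9@95 #2:1@96 #6:8@100 #3:1@101 #4:4@101]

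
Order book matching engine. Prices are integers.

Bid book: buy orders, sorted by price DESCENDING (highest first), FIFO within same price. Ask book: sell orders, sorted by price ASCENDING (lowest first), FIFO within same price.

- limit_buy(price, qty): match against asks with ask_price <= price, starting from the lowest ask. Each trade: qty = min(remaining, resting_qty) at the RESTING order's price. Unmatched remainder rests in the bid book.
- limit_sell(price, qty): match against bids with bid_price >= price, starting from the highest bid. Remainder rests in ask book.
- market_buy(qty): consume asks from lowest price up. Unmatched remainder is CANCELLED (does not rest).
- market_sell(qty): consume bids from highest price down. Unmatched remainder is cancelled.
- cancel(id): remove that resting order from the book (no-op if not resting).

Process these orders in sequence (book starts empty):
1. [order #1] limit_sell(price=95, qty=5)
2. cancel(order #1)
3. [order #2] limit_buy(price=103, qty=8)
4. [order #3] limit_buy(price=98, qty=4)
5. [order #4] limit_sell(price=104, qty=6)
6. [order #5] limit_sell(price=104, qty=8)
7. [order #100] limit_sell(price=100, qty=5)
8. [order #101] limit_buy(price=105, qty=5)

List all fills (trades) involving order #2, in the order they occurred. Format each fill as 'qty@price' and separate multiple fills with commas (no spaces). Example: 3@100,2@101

After op 1 [order #1] limit_sell(price=95, qty=5): fills=none; bids=[-] asks=[#1:5@95]
After op 2 cancel(order #1): fills=none; bids=[-] asks=[-]
After op 3 [order #2] limit_buy(price=103, qty=8): fills=none; bids=[#2:8@103] asks=[-]
After op 4 [order #3] limit_buy(price=98, qty=4): fills=none; bids=[#2:8@103 #3:4@98] asks=[-]
After op 5 [order #4] limit_sell(price=104, qty=6): fills=none; bids=[#2:8@103 #3:4@98] asks=[#4:6@104]
After op 6 [order #5] limit_sell(price=104, qty=8): fills=none; bids=[#2:8@103 #3:4@98] asks=[#4:6@104 #5:8@104]
After op 7 [order #100] limit_sell(price=100, qty=5): fills=#2x#100:5@103; bids=[#2:3@103 #3:4@98] asks=[#4:6@104 #5:8@104]
After op 8 [order #101] limit_buy(price=105, qty=5): fills=#101x#4:5@104; bids=[#2:3@103 #3:4@98] asks=[#4:1@104 #5:8@104]

Answer: 5@103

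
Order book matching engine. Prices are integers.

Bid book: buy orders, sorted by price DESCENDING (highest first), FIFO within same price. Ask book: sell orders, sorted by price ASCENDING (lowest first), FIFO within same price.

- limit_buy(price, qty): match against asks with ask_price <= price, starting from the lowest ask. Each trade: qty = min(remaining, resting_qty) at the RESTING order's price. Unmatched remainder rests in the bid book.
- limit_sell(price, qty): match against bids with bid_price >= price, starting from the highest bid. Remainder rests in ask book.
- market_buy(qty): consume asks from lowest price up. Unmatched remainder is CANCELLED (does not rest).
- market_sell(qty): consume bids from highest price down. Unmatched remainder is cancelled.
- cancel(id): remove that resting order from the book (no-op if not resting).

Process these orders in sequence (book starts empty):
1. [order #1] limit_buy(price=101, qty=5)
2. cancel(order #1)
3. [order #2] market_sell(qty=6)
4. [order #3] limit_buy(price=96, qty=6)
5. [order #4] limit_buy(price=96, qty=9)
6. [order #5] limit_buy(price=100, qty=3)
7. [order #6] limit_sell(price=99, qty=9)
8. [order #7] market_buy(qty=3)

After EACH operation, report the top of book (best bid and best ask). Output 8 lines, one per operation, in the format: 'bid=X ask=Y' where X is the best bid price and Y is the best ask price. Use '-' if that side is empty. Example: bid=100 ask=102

After op 1 [order #1] limit_buy(price=101, qty=5): fills=none; bids=[#1:5@101] asks=[-]
After op 2 cancel(order #1): fills=none; bids=[-] asks=[-]
After op 3 [order #2] market_sell(qty=6): fills=none; bids=[-] asks=[-]
After op 4 [order #3] limit_buy(price=96, qty=6): fills=none; bids=[#3:6@96] asks=[-]
After op 5 [order #4] limit_buy(price=96, qty=9): fills=none; bids=[#3:6@96 #4:9@96] asks=[-]
After op 6 [order #5] limit_buy(price=100, qty=3): fills=none; bids=[#5:3@100 #3:6@96 #4:9@96] asks=[-]
After op 7 [order #6] limit_sell(price=99, qty=9): fills=#5x#6:3@100; bids=[#3:6@96 #4:9@96] asks=[#6:6@99]
After op 8 [order #7] market_buy(qty=3): fills=#7x#6:3@99; bids=[#3:6@96 #4:9@96] asks=[#6:3@99]

Answer: bid=101 ask=-
bid=- ask=-
bid=- ask=-
bid=96 ask=-
bid=96 ask=-
bid=100 ask=-
bid=96 ask=99
bid=96 ask=99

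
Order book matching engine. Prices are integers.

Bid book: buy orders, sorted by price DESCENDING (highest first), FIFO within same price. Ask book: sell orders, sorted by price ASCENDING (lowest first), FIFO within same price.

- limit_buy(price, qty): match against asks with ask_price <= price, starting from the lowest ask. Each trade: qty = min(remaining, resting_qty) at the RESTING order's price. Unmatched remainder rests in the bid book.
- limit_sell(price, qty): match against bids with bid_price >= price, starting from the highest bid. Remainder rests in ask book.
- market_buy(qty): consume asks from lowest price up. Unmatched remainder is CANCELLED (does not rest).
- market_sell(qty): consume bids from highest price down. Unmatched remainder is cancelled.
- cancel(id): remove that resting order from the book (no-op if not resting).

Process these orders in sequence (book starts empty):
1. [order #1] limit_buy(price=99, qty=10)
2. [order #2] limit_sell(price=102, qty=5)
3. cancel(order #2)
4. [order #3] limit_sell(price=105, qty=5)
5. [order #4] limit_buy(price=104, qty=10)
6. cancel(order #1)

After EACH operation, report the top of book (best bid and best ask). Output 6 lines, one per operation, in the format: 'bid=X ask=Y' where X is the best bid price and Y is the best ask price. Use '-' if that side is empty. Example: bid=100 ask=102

Answer: bid=99 ask=-
bid=99 ask=102
bid=99 ask=-
bid=99 ask=105
bid=104 ask=105
bid=104 ask=105

Derivation:
After op 1 [order #1] limit_buy(price=99, qty=10): fills=none; bids=[#1:10@99] asks=[-]
After op 2 [order #2] limit_sell(price=102, qty=5): fills=none; bids=[#1:10@99] asks=[#2:5@102]
After op 3 cancel(order #2): fills=none; bids=[#1:10@99] asks=[-]
After op 4 [order #3] limit_sell(price=105, qty=5): fills=none; bids=[#1:10@99] asks=[#3:5@105]
After op 5 [order #4] limit_buy(price=104, qty=10): fills=none; bids=[#4:10@104 #1:10@99] asks=[#3:5@105]
After op 6 cancel(order #1): fills=none; bids=[#4:10@104] asks=[#3:5@105]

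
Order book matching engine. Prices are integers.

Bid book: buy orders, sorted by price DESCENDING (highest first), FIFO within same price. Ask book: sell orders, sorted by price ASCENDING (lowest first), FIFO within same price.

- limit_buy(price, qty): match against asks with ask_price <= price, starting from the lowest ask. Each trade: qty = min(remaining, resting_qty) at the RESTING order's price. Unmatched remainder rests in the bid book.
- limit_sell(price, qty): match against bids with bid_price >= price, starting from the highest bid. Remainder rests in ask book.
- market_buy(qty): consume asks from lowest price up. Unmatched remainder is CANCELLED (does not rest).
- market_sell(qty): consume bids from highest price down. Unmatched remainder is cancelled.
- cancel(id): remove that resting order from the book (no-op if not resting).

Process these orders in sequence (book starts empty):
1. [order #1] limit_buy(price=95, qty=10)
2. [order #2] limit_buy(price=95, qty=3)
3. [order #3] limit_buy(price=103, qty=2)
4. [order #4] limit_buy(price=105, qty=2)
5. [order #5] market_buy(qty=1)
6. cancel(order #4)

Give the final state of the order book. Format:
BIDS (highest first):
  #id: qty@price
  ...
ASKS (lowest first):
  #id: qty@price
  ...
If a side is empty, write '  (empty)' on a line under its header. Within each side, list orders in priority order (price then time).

After op 1 [order #1] limit_buy(price=95, qty=10): fills=none; bids=[#1:10@95] asks=[-]
After op 2 [order #2] limit_buy(price=95, qty=3): fills=none; bids=[#1:10@95 #2:3@95] asks=[-]
After op 3 [order #3] limit_buy(price=103, qty=2): fills=none; bids=[#3:2@103 #1:10@95 #2:3@95] asks=[-]
After op 4 [order #4] limit_buy(price=105, qty=2): fills=none; bids=[#4:2@105 #3:2@103 #1:10@95 #2:3@95] asks=[-]
After op 5 [order #5] market_buy(qty=1): fills=none; bids=[#4:2@105 #3:2@103 #1:10@95 #2:3@95] asks=[-]
After op 6 cancel(order #4): fills=none; bids=[#3:2@103 #1:10@95 #2:3@95] asks=[-]

Answer: BIDS (highest first):
  #3: 2@103
  #1: 10@95
  #2: 3@95
ASKS (lowest first):
  (empty)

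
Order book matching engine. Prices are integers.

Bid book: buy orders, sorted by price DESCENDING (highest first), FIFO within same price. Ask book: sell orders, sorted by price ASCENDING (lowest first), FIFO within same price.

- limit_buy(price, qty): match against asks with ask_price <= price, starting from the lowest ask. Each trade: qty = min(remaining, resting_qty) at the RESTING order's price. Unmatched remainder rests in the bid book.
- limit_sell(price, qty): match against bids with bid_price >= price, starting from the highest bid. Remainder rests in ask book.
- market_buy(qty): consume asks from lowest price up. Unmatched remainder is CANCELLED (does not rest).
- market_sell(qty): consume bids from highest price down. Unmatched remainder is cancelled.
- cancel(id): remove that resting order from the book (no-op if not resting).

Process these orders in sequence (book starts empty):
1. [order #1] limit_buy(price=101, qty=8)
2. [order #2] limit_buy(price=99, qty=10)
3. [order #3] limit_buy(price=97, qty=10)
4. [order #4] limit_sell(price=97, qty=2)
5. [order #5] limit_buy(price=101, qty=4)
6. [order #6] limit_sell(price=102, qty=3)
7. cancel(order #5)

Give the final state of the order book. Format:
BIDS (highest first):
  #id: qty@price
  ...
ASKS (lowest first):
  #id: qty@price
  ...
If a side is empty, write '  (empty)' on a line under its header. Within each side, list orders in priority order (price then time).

After op 1 [order #1] limit_buy(price=101, qty=8): fills=none; bids=[#1:8@101] asks=[-]
After op 2 [order #2] limit_buy(price=99, qty=10): fills=none; bids=[#1:8@101 #2:10@99] asks=[-]
After op 3 [order #3] limit_buy(price=97, qty=10): fills=none; bids=[#1:8@101 #2:10@99 #3:10@97] asks=[-]
After op 4 [order #4] limit_sell(price=97, qty=2): fills=#1x#4:2@101; bids=[#1:6@101 #2:10@99 #3:10@97] asks=[-]
After op 5 [order #5] limit_buy(price=101, qty=4): fills=none; bids=[#1:6@101 #5:4@101 #2:10@99 #3:10@97] asks=[-]
After op 6 [order #6] limit_sell(price=102, qty=3): fills=none; bids=[#1:6@101 #5:4@101 #2:10@99 #3:10@97] asks=[#6:3@102]
After op 7 cancel(order #5): fills=none; bids=[#1:6@101 #2:10@99 #3:10@97] asks=[#6:3@102]

Answer: BIDS (highest first):
  #1: 6@101
  #2: 10@99
  #3: 10@97
ASKS (lowest first):
  #6: 3@102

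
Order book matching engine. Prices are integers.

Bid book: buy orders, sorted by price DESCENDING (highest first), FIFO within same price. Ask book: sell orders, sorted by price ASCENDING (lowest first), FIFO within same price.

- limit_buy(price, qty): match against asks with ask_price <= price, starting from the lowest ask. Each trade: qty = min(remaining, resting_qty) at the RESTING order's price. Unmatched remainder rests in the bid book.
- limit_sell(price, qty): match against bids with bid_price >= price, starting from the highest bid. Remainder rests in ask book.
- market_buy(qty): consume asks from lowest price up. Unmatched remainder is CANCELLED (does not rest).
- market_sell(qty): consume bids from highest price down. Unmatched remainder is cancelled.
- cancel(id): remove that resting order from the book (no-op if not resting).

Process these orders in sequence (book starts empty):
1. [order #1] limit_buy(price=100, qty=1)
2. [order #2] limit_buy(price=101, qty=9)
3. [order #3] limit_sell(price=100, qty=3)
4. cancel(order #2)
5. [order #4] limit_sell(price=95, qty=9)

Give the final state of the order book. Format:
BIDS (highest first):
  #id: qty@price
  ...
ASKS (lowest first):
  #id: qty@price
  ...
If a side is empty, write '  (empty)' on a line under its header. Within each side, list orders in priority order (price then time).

Answer: BIDS (highest first):
  (empty)
ASKS (lowest first):
  #4: 8@95

Derivation:
After op 1 [order #1] limit_buy(price=100, qty=1): fills=none; bids=[#1:1@100] asks=[-]
After op 2 [order #2] limit_buy(price=101, qty=9): fills=none; bids=[#2:9@101 #1:1@100] asks=[-]
After op 3 [order #3] limit_sell(price=100, qty=3): fills=#2x#3:3@101; bids=[#2:6@101 #1:1@100] asks=[-]
After op 4 cancel(order #2): fills=none; bids=[#1:1@100] asks=[-]
After op 5 [order #4] limit_sell(price=95, qty=9): fills=#1x#4:1@100; bids=[-] asks=[#4:8@95]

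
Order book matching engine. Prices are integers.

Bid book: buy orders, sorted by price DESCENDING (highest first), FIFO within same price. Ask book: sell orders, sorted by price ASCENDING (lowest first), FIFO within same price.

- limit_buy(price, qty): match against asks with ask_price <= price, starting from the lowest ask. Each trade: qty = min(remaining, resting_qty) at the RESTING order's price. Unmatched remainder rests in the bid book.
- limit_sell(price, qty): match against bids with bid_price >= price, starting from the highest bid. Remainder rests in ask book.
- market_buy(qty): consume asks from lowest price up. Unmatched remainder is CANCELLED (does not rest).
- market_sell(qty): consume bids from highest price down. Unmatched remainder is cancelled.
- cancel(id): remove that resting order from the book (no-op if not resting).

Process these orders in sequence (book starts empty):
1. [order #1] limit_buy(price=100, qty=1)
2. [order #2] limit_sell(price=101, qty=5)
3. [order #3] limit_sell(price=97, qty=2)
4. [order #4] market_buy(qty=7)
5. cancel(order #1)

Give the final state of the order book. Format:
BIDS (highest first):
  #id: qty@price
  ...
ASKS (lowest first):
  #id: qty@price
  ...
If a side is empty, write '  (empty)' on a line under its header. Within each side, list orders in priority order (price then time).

Answer: BIDS (highest first):
  (empty)
ASKS (lowest first):
  (empty)

Derivation:
After op 1 [order #1] limit_buy(price=100, qty=1): fills=none; bids=[#1:1@100] asks=[-]
After op 2 [order #2] limit_sell(price=101, qty=5): fills=none; bids=[#1:1@100] asks=[#2:5@101]
After op 3 [order #3] limit_sell(price=97, qty=2): fills=#1x#3:1@100; bids=[-] asks=[#3:1@97 #2:5@101]
After op 4 [order #4] market_buy(qty=7): fills=#4x#3:1@97 #4x#2:5@101; bids=[-] asks=[-]
After op 5 cancel(order #1): fills=none; bids=[-] asks=[-]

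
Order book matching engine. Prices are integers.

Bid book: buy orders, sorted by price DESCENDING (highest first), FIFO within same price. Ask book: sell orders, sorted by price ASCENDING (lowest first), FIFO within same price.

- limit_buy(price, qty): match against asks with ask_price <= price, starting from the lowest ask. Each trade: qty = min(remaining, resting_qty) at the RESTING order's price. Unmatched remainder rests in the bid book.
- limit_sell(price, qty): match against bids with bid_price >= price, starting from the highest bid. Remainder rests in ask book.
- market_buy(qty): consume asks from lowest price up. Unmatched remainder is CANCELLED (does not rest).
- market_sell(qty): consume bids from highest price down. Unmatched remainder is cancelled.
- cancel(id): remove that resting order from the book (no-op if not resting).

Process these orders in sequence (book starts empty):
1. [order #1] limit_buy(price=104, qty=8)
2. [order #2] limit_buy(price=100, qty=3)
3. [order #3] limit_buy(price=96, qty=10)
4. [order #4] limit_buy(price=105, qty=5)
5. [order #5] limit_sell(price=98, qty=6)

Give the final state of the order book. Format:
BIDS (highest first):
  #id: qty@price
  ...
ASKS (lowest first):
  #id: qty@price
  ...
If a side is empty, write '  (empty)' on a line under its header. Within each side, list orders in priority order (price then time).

Answer: BIDS (highest first):
  #1: 7@104
  #2: 3@100
  #3: 10@96
ASKS (lowest first):
  (empty)

Derivation:
After op 1 [order #1] limit_buy(price=104, qty=8): fills=none; bids=[#1:8@104] asks=[-]
After op 2 [order #2] limit_buy(price=100, qty=3): fills=none; bids=[#1:8@104 #2:3@100] asks=[-]
After op 3 [order #3] limit_buy(price=96, qty=10): fills=none; bids=[#1:8@104 #2:3@100 #3:10@96] asks=[-]
After op 4 [order #4] limit_buy(price=105, qty=5): fills=none; bids=[#4:5@105 #1:8@104 #2:3@100 #3:10@96] asks=[-]
After op 5 [order #5] limit_sell(price=98, qty=6): fills=#4x#5:5@105 #1x#5:1@104; bids=[#1:7@104 #2:3@100 #3:10@96] asks=[-]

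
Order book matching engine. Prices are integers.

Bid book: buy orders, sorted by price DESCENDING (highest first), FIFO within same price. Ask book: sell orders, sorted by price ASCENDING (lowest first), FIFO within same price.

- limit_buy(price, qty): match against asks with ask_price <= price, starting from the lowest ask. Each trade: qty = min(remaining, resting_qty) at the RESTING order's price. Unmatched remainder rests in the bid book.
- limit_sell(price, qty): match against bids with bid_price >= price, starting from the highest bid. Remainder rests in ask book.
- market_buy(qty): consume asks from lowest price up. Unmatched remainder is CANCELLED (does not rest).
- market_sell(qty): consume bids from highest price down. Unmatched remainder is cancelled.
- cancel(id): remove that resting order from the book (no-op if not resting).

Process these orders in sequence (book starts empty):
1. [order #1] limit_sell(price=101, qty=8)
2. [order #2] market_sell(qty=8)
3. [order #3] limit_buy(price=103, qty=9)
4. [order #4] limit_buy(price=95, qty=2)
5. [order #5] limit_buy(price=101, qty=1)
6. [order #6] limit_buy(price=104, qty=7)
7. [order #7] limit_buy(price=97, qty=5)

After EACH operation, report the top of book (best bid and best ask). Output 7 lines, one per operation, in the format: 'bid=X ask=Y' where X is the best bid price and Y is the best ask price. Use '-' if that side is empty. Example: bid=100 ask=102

Answer: bid=- ask=101
bid=- ask=101
bid=103 ask=-
bid=103 ask=-
bid=103 ask=-
bid=104 ask=-
bid=104 ask=-

Derivation:
After op 1 [order #1] limit_sell(price=101, qty=8): fills=none; bids=[-] asks=[#1:8@101]
After op 2 [order #2] market_sell(qty=8): fills=none; bids=[-] asks=[#1:8@101]
After op 3 [order #3] limit_buy(price=103, qty=9): fills=#3x#1:8@101; bids=[#3:1@103] asks=[-]
After op 4 [order #4] limit_buy(price=95, qty=2): fills=none; bids=[#3:1@103 #4:2@95] asks=[-]
After op 5 [order #5] limit_buy(price=101, qty=1): fills=none; bids=[#3:1@103 #5:1@101 #4:2@95] asks=[-]
After op 6 [order #6] limit_buy(price=104, qty=7): fills=none; bids=[#6:7@104 #3:1@103 #5:1@101 #4:2@95] asks=[-]
After op 7 [order #7] limit_buy(price=97, qty=5): fills=none; bids=[#6:7@104 #3:1@103 #5:1@101 #7:5@97 #4:2@95] asks=[-]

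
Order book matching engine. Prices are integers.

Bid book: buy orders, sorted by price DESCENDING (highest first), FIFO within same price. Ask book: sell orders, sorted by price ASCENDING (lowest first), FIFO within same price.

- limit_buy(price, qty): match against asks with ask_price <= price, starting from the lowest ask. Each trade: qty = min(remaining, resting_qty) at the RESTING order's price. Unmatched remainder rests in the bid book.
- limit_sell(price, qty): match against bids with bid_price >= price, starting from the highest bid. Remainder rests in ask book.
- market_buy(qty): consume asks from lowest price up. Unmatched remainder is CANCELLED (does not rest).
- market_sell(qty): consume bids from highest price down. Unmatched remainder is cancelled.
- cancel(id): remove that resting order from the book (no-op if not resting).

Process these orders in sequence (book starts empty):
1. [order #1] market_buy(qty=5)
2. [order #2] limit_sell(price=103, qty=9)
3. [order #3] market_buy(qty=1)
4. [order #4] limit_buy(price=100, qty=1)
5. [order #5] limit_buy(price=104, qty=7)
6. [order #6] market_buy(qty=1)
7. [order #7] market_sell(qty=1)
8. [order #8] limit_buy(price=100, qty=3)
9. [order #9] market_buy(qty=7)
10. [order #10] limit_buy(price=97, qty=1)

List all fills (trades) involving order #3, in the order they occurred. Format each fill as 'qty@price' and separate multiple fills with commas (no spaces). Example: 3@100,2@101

After op 1 [order #1] market_buy(qty=5): fills=none; bids=[-] asks=[-]
After op 2 [order #2] limit_sell(price=103, qty=9): fills=none; bids=[-] asks=[#2:9@103]
After op 3 [order #3] market_buy(qty=1): fills=#3x#2:1@103; bids=[-] asks=[#2:8@103]
After op 4 [order #4] limit_buy(price=100, qty=1): fills=none; bids=[#4:1@100] asks=[#2:8@103]
After op 5 [order #5] limit_buy(price=104, qty=7): fills=#5x#2:7@103; bids=[#4:1@100] asks=[#2:1@103]
After op 6 [order #6] market_buy(qty=1): fills=#6x#2:1@103; bids=[#4:1@100] asks=[-]
After op 7 [order #7] market_sell(qty=1): fills=#4x#7:1@100; bids=[-] asks=[-]
After op 8 [order #8] limit_buy(price=100, qty=3): fills=none; bids=[#8:3@100] asks=[-]
After op 9 [order #9] market_buy(qty=7): fills=none; bids=[#8:3@100] asks=[-]
After op 10 [order #10] limit_buy(price=97, qty=1): fills=none; bids=[#8:3@100 #10:1@97] asks=[-]

Answer: 1@103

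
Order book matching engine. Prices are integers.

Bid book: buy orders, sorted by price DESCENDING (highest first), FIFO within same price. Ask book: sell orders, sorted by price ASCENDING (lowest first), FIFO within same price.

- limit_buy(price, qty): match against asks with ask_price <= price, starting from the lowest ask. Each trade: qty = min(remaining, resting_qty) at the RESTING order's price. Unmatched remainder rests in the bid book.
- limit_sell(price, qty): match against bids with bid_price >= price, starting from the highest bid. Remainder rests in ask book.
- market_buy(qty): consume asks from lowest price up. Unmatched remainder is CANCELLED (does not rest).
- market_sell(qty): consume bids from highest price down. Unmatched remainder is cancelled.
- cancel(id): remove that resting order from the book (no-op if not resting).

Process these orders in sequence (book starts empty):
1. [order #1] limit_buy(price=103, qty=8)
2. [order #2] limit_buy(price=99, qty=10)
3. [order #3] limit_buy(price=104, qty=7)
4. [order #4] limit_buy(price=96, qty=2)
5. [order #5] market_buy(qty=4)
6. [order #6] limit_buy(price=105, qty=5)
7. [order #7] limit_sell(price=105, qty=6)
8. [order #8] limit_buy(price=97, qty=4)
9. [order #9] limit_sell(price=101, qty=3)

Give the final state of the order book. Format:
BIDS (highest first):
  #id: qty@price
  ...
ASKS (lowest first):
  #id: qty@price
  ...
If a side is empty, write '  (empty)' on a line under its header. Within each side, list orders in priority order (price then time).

Answer: BIDS (highest first):
  #3: 4@104
  #1: 8@103
  #2: 10@99
  #8: 4@97
  #4: 2@96
ASKS (lowest first):
  #7: 1@105

Derivation:
After op 1 [order #1] limit_buy(price=103, qty=8): fills=none; bids=[#1:8@103] asks=[-]
After op 2 [order #2] limit_buy(price=99, qty=10): fills=none; bids=[#1:8@103 #2:10@99] asks=[-]
After op 3 [order #3] limit_buy(price=104, qty=7): fills=none; bids=[#3:7@104 #1:8@103 #2:10@99] asks=[-]
After op 4 [order #4] limit_buy(price=96, qty=2): fills=none; bids=[#3:7@104 #1:8@103 #2:10@99 #4:2@96] asks=[-]
After op 5 [order #5] market_buy(qty=4): fills=none; bids=[#3:7@104 #1:8@103 #2:10@99 #4:2@96] asks=[-]
After op 6 [order #6] limit_buy(price=105, qty=5): fills=none; bids=[#6:5@105 #3:7@104 #1:8@103 #2:10@99 #4:2@96] asks=[-]
After op 7 [order #7] limit_sell(price=105, qty=6): fills=#6x#7:5@105; bids=[#3:7@104 #1:8@103 #2:10@99 #4:2@96] asks=[#7:1@105]
After op 8 [order #8] limit_buy(price=97, qty=4): fills=none; bids=[#3:7@104 #1:8@103 #2:10@99 #8:4@97 #4:2@96] asks=[#7:1@105]
After op 9 [order #9] limit_sell(price=101, qty=3): fills=#3x#9:3@104; bids=[#3:4@104 #1:8@103 #2:10@99 #8:4@97 #4:2@96] asks=[#7:1@105]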